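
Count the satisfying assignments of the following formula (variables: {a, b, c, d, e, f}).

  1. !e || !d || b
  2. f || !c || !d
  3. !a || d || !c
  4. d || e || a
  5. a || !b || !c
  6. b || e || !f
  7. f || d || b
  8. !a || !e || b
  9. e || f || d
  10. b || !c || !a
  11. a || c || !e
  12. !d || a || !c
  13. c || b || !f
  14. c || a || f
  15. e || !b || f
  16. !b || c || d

There are 2^6 = 64 truth assignments over (a, b, c, d, e, f).
Split on d. With d = true, the clauses containing d are satisfied and !d drops from the rest; 7 of the 2^5 = 32 assignments to the other variables satisfy what remains.
With d = false, by the same count on the reduced clause set, 1 assignment works.
Total: 7 + 1 = 8.

8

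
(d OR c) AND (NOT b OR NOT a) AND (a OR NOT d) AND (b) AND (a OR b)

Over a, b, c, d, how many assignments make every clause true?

There are 2^4 = 16 truth assignments over (a, b, c, d).
Split on b. With b = true, the clauses containing b are satisfied and NOT b drops from the rest; 1 of the 2^3 = 8 assignments to the other variables satisfy what remains.
With b = false, by the same count on the reduced clause set, 0 assignments work.
(One model: a=F, b=T, c=T, d=F.)
Total: 1 + 0 = 1.

1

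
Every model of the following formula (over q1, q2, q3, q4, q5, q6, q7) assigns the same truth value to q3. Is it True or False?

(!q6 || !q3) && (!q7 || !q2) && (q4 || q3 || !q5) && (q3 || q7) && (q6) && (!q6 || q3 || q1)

False

Suppose q3 = true.
Unit clause (!q6) forces q6 = false.
Now (q6) is unsatisfied and unit — conflict.
So every satisfying assignment has q3 = False.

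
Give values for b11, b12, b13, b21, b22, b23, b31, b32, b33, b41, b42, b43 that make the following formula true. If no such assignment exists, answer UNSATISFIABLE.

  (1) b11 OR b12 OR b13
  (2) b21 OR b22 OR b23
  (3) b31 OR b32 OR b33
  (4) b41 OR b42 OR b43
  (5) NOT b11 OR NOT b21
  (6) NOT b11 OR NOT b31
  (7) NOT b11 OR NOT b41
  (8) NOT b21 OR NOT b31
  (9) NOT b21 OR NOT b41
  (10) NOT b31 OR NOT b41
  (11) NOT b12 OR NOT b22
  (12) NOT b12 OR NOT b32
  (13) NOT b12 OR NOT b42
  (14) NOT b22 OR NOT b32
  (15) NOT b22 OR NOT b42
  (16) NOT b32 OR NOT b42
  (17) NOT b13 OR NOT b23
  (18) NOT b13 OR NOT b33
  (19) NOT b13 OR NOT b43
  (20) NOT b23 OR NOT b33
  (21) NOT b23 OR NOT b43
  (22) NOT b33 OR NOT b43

UNSATISFIABLE

Try b11 = false.
Try b12 = true.
From the singleton clause (NOT b22), b22 = false.
From the singleton clause (NOT b32), b32 = false.
From the singleton clause (NOT b42), b42 = false.
Try b21 = true.
From the singleton clause (NOT b31), b31 = false.
From the singleton clause (b33), b33 = true.
From the singleton clause (NOT b41), b41 = false.
From the singleton clause (b43), b43 = true.
But (NOT b43) is also a unit clause — contradiction.
Backtrack on b21: now try b21 = false.
From the singleton clause (b23), b23 = true.
From the singleton clause (NOT b13), b13 = false.
From the singleton clause (NOT b33), b33 = false.
From the singleton clause (b31), b31 = true.
From the singleton clause (NOT b41), b41 = false.
From the singleton clause (b43), b43 = true.
But (NOT b43) is also a unit clause — contradiction.
Both values of b21 lead to a conflict.
Backtrack on b12: now try b12 = false.
From the singleton clause (b13), b13 = true.
From the singleton clause (NOT b23), b23 = false.
From the singleton clause (NOT b33), b33 = false.
From the singleton clause (NOT b43), b43 = false.
Try b21 = true.
From the singleton clause (NOT b31), b31 = false.
From the singleton clause (b32), b32 = true.
From the singleton clause (NOT b41), b41 = false.
From the singleton clause (b42), b42 = true.
But (NOT b42) is also a unit clause — contradiction.
Backtrack on b21: now try b21 = false.
From the singleton clause (b22), b22 = true.
From the singleton clause (NOT b32), b32 = false.
From the singleton clause (b31), b31 = true.
From the singleton clause (NOT b41), b41 = false.
From the singleton clause (b42), b42 = true.
But (NOT b42) is also a unit clause — contradiction.
Both values of b21 lead to a conflict.
Both values of b12 lead to a conflict.
Backtrack on b11: now try b11 = true.
From the singleton clause (NOT b21), b21 = false.
From the singleton clause (NOT b31), b31 = false.
From the singleton clause (NOT b41), b41 = false.
Try b22 = true.
From the singleton clause (NOT b12), b12 = false.
From the singleton clause (NOT b32), b32 = false.
From the singleton clause (b33), b33 = true.
From the singleton clause (NOT b42), b42 = false.
From the singleton clause (b43), b43 = true.
But (NOT b43) is also a unit clause — contradiction.
Backtrack on b22: now try b22 = false.
From the singleton clause (b23), b23 = true.
From the singleton clause (NOT b13), b13 = false.
From the singleton clause (NOT b33), b33 = false.
From the singleton clause (b32), b32 = true.
From the singleton clause (NOT b12), b12 = false.
From the singleton clause (NOT b42), b42 = false.
From the singleton clause (b43), b43 = true.
But (NOT b43) is also a unit clause — contradiction.
Both values of b22 lead to a conflict.
Both values of b11 lead to a conflict.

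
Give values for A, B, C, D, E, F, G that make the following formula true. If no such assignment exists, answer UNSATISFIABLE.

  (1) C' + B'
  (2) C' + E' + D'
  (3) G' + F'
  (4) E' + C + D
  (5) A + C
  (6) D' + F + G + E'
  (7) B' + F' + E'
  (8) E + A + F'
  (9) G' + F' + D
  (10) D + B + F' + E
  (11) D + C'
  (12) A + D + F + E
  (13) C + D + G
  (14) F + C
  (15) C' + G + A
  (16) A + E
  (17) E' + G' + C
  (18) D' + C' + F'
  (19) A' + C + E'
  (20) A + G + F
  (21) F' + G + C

Case C = 1:
The clause (B') is unit, so B = 0.
The clause (D) is unit, so D = 1.
The clause (E') is unit, so E = 0.
The clause (A) is unit, so A = 1.
The clause (F') is unit, so F = 0.
Every clause is now satisfied; G is unconstrained.

A ↦ 1, B ↦ 0, C ↦ 1, D ↦ 1, E ↦ 0, F ↦ 0, G ↦ 1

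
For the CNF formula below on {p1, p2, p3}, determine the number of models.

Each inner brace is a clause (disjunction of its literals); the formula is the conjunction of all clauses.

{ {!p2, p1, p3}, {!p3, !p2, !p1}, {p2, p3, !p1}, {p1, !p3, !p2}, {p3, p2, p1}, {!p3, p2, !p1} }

2

There are 2^3 = 8 truth assignments over (p1, p2, p3).
Check each against the 6 clauses (columns in the order p1, p2, p3):
  F F F  ✗ fails (p3 || p2 || p1)
  F F T  ✓ satisfies all
  F T F  ✗ fails (!p2 || p1 || p3)
  F T T  ✗ fails (p1 || !p3 || !p2)
  T F F  ✗ fails (p2 || p3 || !p1)
  T F T  ✗ fails (!p3 || p2 || !p1)
  T T F  ✓ satisfies all
  T T T  ✗ fails (!p3 || !p2 || !p1)
2 of the 8 rows are models.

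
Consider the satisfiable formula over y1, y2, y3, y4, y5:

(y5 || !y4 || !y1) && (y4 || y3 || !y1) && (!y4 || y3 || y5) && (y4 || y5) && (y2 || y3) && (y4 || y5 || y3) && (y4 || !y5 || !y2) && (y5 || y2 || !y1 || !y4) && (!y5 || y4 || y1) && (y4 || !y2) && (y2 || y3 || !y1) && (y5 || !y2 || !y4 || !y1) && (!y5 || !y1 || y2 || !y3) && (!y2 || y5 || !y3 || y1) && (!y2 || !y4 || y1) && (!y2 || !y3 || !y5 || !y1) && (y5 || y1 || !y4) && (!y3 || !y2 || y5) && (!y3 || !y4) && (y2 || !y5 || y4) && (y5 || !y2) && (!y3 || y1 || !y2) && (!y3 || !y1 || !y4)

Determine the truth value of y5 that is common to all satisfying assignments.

Suppose y5 = false.
(y4) alone gives y4 = true.
(!y1) alone gives y1 = false.
That conflicts with the unit clause (y1).
So every satisfying assignment has y5 = True.

True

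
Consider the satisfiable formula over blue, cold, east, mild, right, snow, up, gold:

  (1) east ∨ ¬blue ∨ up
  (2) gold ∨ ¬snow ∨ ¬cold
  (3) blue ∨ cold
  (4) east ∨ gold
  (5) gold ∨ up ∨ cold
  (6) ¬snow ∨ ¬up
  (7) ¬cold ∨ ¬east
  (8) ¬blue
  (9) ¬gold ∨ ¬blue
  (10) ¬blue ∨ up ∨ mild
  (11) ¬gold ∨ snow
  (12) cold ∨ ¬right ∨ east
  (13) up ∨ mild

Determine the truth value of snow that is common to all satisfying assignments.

Suppose snow = False.
From the singleton clause (¬blue), blue = False.
From the singleton clause (cold), cold = True.
From the singleton clause (¬east), east = False.
From the singleton clause (gold), gold = True.
That conflicts with the unit clause (¬gold).
So every satisfying assignment has snow = True.

True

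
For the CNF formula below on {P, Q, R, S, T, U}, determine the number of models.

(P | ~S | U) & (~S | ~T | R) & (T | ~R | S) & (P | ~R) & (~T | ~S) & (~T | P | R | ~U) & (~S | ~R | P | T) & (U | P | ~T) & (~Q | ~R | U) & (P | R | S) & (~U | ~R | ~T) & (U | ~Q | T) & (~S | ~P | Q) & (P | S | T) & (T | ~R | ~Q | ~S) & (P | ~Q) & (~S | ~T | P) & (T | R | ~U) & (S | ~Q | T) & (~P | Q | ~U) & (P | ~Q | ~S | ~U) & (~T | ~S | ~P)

There are 2^6 = 64 truth assignments over (P, Q, R, S, T, U).
Split on R. With R = 1, the clauses containing R are satisfied and ~R drops from the rest; 1 of the 2^5 = 32 assignments to the other variables satisfy what remains.
With R = 0, by the same count on the reduced clause set, 4 assignments work.
Total: 1 + 4 = 5.

5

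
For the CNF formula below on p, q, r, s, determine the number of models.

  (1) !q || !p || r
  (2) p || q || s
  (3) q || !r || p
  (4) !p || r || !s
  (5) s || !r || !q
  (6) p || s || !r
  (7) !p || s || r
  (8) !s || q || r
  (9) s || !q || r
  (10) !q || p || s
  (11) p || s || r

5

There are 2^4 = 16 truth assignments over (p, q, r, s).
Split on q. With q = true, the clauses containing q are satisfied and !q drops from the rest; 3 of the 2^3 = 8 assignments to the other variables satisfy what remains.
With q = false, by the same count on the reduced clause set, 2 assignments work.
Total: 3 + 2 = 5.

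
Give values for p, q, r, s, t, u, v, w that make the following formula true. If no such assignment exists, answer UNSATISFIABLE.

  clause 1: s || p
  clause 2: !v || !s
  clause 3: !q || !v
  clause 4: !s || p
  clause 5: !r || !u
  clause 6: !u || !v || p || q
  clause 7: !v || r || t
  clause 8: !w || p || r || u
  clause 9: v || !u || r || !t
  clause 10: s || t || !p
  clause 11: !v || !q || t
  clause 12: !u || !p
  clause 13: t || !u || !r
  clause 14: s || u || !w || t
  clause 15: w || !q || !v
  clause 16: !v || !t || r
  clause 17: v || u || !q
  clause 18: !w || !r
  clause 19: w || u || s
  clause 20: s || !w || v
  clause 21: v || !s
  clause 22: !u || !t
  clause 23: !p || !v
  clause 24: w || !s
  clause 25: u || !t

Branch on s: set s = true.
The clause (!v) is unit, so v = false.
But (v) is also a unit clause — contradiction.
Undo s and try s = false.
The clause (p) is unit, so p = true.
The clause (t) is unit, so t = true.
The clause (!u) is unit, so u = false.
But (u) is also a unit clause — contradiction.
Neither s = true nor s = false works.

UNSATISFIABLE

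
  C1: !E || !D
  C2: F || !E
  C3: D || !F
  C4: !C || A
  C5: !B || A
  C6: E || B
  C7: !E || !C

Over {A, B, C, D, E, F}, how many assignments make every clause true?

There are 2^6 = 64 truth assignments over (A, B, C, D, E, F).
Split on D. With D = true, the clauses containing D are satisfied and !D drops from the rest; 4 of the 2^5 = 32 assignments to the other variables satisfy what remains.
With D = false, by the same count on the reduced clause set, 2 assignments work.
Total: 4 + 2 = 6.

6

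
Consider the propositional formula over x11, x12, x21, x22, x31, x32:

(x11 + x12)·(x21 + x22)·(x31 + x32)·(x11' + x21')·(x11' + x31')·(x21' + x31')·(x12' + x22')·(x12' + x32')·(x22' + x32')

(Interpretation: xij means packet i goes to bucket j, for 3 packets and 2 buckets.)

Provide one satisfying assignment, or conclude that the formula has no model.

Suppose x11 = 1.
Unit clause (x21') forces x21 = 0.
Unit clause (x22) forces x22 = 1.
Unit clause (x31') forces x31 = 0.
Unit clause (x32) forces x32 = 1.
That conflicts with the unit clause (x32').
Undo x11 and try x11 = 0.
Unit clause (x12) forces x12 = 1.
Unit clause (x22') forces x22 = 0.
Unit clause (x21) forces x21 = 1.
Unit clause (x31') forces x31 = 0.
Unit clause (x32) forces x32 = 1.
That conflicts with the unit clause (x32').
Either choice for x11 ends in contradiction.

UNSATISFIABLE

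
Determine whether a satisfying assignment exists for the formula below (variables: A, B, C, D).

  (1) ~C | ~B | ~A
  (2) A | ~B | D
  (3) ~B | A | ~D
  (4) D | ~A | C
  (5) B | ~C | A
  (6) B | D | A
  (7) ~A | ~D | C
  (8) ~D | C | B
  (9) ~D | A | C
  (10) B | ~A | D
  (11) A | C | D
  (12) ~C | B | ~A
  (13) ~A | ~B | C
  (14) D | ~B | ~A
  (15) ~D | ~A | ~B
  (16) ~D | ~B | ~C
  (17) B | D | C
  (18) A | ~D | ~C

No, unsatisfiable

Branch on C: set C = 0.
Branch on D: set D = 1.
Unit clause (~A) forces A = 0.
Now (A) is unsatisfied and unit — conflict.
So D must be the other value — set D = 0.
Unit clause (~A) forces A = 0.
Now (A) is unsatisfied and unit — conflict.
Either choice for D ends in contradiction.
So C must be the other value — set C = 1.
Branch on B: set B = 0.
Unit clause (A) forces A = 1.
Now (~A) is unsatisfied and unit — conflict.
So B must be the other value — set B = 1.
Unit clause (~A) forces A = 0.
Unit clause (D) forces D = 1.
Now (~D) is unsatisfied and unit — conflict.
Either choice for B ends in contradiction.
Either choice for C ends in contradiction.
No assignment satisfies every clause.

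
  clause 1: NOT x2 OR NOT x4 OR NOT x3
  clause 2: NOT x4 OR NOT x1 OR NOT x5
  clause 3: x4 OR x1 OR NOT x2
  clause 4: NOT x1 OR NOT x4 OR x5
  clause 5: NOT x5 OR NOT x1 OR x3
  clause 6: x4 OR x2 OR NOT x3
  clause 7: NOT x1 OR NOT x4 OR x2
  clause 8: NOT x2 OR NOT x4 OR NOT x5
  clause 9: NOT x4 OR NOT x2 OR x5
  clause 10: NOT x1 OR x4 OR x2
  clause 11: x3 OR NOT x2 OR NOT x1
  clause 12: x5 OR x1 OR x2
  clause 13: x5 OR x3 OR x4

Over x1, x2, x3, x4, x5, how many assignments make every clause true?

5

There are 2^5 = 32 truth assignments over (x1, x2, x3, x4, x5).
Split on x4. With x4 = true, the clauses containing x4 are satisfied and NOT x4 drops from the rest; 2 of the 2^4 = 16 assignments to the other variables satisfy what remains.
With x4 = false, by the same count on the reduced clause set, 3 assignments work.
Total: 2 + 3 = 5.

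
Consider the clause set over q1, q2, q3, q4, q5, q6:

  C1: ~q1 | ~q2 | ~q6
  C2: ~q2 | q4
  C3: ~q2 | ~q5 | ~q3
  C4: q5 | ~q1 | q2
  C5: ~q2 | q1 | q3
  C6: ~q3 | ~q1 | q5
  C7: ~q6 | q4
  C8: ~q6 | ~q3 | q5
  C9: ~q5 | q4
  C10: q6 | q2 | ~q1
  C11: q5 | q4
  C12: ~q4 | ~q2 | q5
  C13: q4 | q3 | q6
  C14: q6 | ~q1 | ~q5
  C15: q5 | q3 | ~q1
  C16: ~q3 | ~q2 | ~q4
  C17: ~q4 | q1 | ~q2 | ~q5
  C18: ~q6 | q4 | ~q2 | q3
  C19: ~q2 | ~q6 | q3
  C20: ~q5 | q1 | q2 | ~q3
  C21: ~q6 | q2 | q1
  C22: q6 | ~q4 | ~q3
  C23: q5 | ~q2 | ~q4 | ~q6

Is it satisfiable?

Yes, satisfiable

Try q2 = 0.
Try q5 = 0.
(~q1) alone gives q1 = 0.
(q4) alone gives q4 = 1.
(~q6) alone gives q6 = 0.
(~q3) alone gives q3 = 0.
This assignment satisfies each clause.
A satisfying assignment: q1: 0,  q2: 0,  q3: 0,  q4: 1,  q5: 0,  q6: 0.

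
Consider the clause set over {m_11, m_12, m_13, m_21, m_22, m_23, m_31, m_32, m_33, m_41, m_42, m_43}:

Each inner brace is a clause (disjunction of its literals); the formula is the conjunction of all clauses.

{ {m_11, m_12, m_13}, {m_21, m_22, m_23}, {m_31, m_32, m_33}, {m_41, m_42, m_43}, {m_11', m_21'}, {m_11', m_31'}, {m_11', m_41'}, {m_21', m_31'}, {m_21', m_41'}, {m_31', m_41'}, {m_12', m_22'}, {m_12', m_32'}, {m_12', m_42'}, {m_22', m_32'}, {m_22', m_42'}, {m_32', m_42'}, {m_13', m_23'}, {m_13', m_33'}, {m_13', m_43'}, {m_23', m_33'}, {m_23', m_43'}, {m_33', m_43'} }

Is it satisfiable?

No, unsatisfiable

Branch on m_11: set m_11 = 0.
Branch on m_12: set m_12 = 1.
Unit clause (m_22') forces m_22 = 0.
Unit clause (m_32') forces m_32 = 0.
Unit clause (m_42') forces m_42 = 0.
Branch on m_21: set m_21 = 1.
Unit clause (m_31') forces m_31 = 0.
Unit clause (m_33) forces m_33 = 1.
Unit clause (m_41') forces m_41 = 0.
Unit clause (m_43) forces m_43 = 1.
But (m_43') is also a unit clause — contradiction.
So m_21 must be the other value — set m_21 = 0.
Unit clause (m_23) forces m_23 = 1.
Unit clause (m_13') forces m_13 = 0.
Unit clause (m_33') forces m_33 = 0.
Unit clause (m_31) forces m_31 = 1.
Unit clause (m_41') forces m_41 = 0.
Unit clause (m_43) forces m_43 = 1.
But (m_43') is also a unit clause — contradiction.
Either choice for m_21 ends in contradiction.
So m_12 must be the other value — set m_12 = 0.
Unit clause (m_13) forces m_13 = 1.
Unit clause (m_23') forces m_23 = 0.
Unit clause (m_33') forces m_33 = 0.
Unit clause (m_43') forces m_43 = 0.
Branch on m_21: set m_21 = 1.
Unit clause (m_31') forces m_31 = 0.
Unit clause (m_32) forces m_32 = 1.
Unit clause (m_41') forces m_41 = 0.
Unit clause (m_42) forces m_42 = 1.
But (m_42') is also a unit clause — contradiction.
So m_21 must be the other value — set m_21 = 0.
Unit clause (m_22) forces m_22 = 1.
Unit clause (m_32') forces m_32 = 0.
Unit clause (m_31) forces m_31 = 1.
Unit clause (m_41') forces m_41 = 0.
Unit clause (m_42) forces m_42 = 1.
But (m_42') is also a unit clause — contradiction.
Either choice for m_21 ends in contradiction.
Either choice for m_12 ends in contradiction.
So m_11 must be the other value — set m_11 = 1.
Unit clause (m_21') forces m_21 = 0.
Unit clause (m_31') forces m_31 = 0.
Unit clause (m_41') forces m_41 = 0.
Branch on m_22: set m_22 = 1.
Unit clause (m_12') forces m_12 = 0.
Unit clause (m_32') forces m_32 = 0.
Unit clause (m_33) forces m_33 = 1.
Unit clause (m_42') forces m_42 = 0.
Unit clause (m_43) forces m_43 = 1.
But (m_43') is also a unit clause — contradiction.
So m_22 must be the other value — set m_22 = 0.
Unit clause (m_23) forces m_23 = 1.
Unit clause (m_13') forces m_13 = 0.
Unit clause (m_33') forces m_33 = 0.
Unit clause (m_32) forces m_32 = 1.
Unit clause (m_12') forces m_12 = 0.
Unit clause (m_42') forces m_42 = 0.
Unit clause (m_43) forces m_43 = 1.
But (m_43') is also a unit clause — contradiction.
Either choice for m_22 ends in contradiction.
Either choice for m_11 ends in contradiction.
No assignment satisfies every clause.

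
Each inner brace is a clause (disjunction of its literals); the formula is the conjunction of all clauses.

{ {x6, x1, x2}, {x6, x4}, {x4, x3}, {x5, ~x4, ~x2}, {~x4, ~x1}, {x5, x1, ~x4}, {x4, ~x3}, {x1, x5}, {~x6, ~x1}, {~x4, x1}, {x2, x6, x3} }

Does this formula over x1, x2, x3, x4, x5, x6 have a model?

No

Case x6 = 1:
(~x1) alone gives x1 = 0.
(x5) alone gives x5 = 1.
(~x4) alone gives x4 = 0.
(x3) alone gives x3 = 1.
But (~x3) is also a unit clause — contradiction.
Undo x6 and try x6 = 0.
(x4) alone gives x4 = 1.
(~x1) alone gives x1 = 0.
But (x1) is also a unit clause — contradiction.
Either choice for x6 ends in contradiction.
No assignment satisfies every clause.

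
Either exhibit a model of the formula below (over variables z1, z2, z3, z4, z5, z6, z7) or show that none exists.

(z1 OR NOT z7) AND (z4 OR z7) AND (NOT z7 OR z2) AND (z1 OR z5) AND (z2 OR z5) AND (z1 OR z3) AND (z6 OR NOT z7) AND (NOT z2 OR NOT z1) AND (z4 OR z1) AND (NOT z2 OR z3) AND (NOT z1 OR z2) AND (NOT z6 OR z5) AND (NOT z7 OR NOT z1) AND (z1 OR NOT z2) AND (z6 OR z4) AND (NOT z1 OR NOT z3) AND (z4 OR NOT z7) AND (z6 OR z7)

z1 ↦ false; z2 ↦ false; z3 ↦ true; z4 ↦ true; z5 ↦ true; z6 ↦ true; z7 ↦ false

Try z1 = false.
Unit clause (NOT z7) forces z7 = false.
Unit clause (z4) forces z4 = true.
Unit clause (z5) forces z5 = true.
Unit clause (z3) forces z3 = true.
Unit clause (NOT z2) forces z2 = false.
Unit clause (z6) forces z6 = true.
Every clause now holds.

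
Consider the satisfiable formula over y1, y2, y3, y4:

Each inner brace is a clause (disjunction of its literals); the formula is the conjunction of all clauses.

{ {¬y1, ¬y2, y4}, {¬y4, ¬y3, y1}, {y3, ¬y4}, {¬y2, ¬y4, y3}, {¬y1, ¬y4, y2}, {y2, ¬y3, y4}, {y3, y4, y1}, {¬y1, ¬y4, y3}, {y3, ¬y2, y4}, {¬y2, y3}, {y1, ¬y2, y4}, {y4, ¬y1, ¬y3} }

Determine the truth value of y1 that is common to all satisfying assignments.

True

Suppose y1 = False.
Suppose y4 = False.
(y3) alone gives y3 = True.
(y2) alone gives y2 = True.
That conflicts with the unit clause (¬y2).
Undo y4 and try y4 = True.
(¬y3) alone gives y3 = False.
That conflicts with the unit clause (y3).
Both values of y4 lead to a conflict.
So every satisfying assignment has y1 = True.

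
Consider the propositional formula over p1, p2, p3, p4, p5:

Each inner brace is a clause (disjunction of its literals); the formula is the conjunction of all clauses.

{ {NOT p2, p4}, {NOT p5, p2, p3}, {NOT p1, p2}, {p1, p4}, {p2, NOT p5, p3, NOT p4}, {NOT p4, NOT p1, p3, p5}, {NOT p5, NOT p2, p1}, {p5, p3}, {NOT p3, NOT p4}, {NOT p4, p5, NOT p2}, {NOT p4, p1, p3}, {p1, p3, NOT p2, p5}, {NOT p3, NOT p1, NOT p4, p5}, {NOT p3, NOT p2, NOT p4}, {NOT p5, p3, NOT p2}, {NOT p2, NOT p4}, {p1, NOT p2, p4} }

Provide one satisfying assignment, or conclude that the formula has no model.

Suppose p2 = false.
Unit clause (NOT p1) forces p1 = false.
Unit clause (p4) forces p4 = true.
Unit clause (NOT p3) forces p3 = false.
But (p3) is also a unit clause — contradiction.
Backtrack on p2: now try p2 = true.
Unit clause (p4) forces p4 = true.
But (NOT p4) is also a unit clause — contradiction.
Either choice for p2 ends in contradiction.

UNSATISFIABLE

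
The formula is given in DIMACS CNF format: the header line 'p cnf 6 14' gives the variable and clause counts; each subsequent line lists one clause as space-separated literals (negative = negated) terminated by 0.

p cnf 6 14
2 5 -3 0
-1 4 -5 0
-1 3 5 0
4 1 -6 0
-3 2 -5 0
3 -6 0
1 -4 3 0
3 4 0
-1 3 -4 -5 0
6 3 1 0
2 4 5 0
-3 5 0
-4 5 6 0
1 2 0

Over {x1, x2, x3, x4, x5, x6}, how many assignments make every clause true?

There are 2^6 = 64 truth assignments over (x1, x2, x3, x4, x5, x6).
Split on x6. With x6 = True, the clauses containing x6 are satisfied and ¬x6 drops from the rest; 2 of the 2^5 = 32 assignments to the other variables satisfy what remains.
With x6 = False, by the same count on the reduced clause set, 3 assignments work.
(One model: x1=F, x2=T, x3=T, x4=F, x5=T, x6=F.)
Total: 2 + 3 = 5.

5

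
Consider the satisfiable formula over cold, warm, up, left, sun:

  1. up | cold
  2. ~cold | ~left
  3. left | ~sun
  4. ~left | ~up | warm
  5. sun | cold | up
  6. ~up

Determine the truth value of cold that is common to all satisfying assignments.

True

Suppose cold = 0.
The clause (up) is unit, so up = 1.
But (~up) is also a unit clause — contradiction.
So every satisfying assignment has cold = True.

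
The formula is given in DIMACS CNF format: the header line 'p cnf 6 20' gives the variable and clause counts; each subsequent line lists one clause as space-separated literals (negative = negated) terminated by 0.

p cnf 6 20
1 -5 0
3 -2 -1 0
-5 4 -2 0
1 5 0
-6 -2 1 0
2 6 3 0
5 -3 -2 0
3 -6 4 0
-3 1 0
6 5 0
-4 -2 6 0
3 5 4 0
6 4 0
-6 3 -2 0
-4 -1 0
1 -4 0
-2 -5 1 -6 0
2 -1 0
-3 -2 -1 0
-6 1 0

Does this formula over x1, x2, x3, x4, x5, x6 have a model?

Unsatisfiable

Branch on x1: set x1 = True.
(¬x4) alone gives x4 = False.
(x6) alone gives x6 = True.
(x3) alone gives x3 = True.
(x2) alone gives x2 = True.
That conflicts with the unit clause (¬x2).
Undo x1 and try x1 = False.
(¬x5) alone gives x5 = False.
That conflicts with the unit clause (x5).
Either choice for x1 ends in contradiction.
No assignment satisfies every clause.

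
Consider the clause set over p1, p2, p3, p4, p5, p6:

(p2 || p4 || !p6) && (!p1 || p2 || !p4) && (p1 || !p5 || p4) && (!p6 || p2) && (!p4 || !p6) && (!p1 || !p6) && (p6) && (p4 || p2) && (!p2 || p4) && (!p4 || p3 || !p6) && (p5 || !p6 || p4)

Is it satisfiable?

The clause (p6) is unit, so p6 = true.
The clause (p2) is unit, so p2 = true.
The clause (!p4) is unit, so p4 = false.
That conflicts with the unit clause (p4).
No assignment satisfies every clause.

No, unsatisfiable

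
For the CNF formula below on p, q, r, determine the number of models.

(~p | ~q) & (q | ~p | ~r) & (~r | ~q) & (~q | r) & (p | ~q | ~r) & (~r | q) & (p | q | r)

1

There are 2^3 = 8 truth assignments over (p, q, r).
Split on p. With p = 1, the clauses containing p are satisfied and ~p drops from the rest; 1 of the 2^2 = 4 assignments to the other variables satisfy what remains.
With p = 0, by the same count on the reduced clause set, 0 assignments work.
(One model: p=T, q=F, r=F.)
Total: 1 + 0 = 1.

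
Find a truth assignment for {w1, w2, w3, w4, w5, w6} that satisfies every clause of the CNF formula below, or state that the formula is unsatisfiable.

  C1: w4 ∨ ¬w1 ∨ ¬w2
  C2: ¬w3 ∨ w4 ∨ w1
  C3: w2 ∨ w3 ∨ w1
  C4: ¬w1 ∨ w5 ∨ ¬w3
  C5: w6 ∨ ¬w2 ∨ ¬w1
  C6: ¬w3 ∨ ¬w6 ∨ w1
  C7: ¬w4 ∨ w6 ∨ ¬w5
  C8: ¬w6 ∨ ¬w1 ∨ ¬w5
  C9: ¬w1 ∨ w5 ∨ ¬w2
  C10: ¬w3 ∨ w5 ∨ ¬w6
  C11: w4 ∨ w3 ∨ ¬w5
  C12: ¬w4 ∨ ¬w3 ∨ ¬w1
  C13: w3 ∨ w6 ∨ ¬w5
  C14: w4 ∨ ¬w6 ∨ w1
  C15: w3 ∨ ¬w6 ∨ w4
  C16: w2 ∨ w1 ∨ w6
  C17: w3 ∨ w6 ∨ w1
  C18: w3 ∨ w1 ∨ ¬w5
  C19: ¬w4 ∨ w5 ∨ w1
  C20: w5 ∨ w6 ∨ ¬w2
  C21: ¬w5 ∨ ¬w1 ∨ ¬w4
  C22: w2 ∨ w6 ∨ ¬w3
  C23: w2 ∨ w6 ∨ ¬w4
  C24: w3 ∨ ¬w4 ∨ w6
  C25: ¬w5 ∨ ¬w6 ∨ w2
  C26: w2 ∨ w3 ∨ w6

w1=True,  w2=False,  w3=False,  w4=True,  w5=False,  w6=True

Suppose w4 = True.
Suppose w6 = True.
Suppose w3 = False.
Suppose w2 = False.
The clause (w1) is unit, so w1 = True.
The clause (¬w5) is unit, so w5 = False.
This assignment satisfies each clause.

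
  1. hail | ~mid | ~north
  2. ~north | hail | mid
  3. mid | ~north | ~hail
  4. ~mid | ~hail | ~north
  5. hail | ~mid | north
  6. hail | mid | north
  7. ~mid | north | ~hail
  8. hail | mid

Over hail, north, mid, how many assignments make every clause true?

1

There are 2^3 = 8 truth assignments over (hail, north, mid).
Check each against the 8 clauses (columns in the order hail, north, mid):
  F F F  ✗ fails (hail | mid | north)
  F F T  ✗ fails (hail | ~mid | north)
  F T F  ✗ fails (~north | hail | mid)
  F T T  ✗ fails (hail | ~mid | ~north)
  T F F  ✓ satisfies all
  T F T  ✗ fails (~mid | north | ~hail)
  T T F  ✗ fails (mid | ~north | ~hail)
  T T T  ✗ fails (~mid | ~hail | ~north)
1 of the 8 rows is a model.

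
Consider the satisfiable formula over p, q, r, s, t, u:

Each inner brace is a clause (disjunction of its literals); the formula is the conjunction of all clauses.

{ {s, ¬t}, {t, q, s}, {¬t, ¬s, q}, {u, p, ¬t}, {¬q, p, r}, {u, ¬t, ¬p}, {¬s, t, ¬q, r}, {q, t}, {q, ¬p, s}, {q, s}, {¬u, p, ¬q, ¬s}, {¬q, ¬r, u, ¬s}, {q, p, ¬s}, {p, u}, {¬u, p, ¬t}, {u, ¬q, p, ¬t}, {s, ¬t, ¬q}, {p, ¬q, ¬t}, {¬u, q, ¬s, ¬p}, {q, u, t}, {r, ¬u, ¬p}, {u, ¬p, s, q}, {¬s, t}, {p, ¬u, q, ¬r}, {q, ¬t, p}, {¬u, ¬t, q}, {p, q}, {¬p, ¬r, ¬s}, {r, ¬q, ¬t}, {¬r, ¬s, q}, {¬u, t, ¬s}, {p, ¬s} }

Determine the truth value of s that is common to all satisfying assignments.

False

Suppose s = True.
(t) alone gives t = True.
(q) alone gives q = True.
(p) alone gives p = True.
(u) alone gives u = True.
(r) alone gives r = True.
But (¬r) is also a unit clause — contradiction.
So every satisfying assignment has s = False.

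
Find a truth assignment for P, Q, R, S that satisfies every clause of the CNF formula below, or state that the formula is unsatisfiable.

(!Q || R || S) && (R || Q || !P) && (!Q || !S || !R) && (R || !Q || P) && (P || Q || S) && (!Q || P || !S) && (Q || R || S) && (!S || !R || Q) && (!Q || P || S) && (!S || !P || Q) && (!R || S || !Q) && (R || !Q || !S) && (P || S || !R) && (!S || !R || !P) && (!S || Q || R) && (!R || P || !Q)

P: true,  Q: false,  R: true,  S: false

Branch on Q: set Q = false.
Branch on R: set R = true.
(!S) alone gives S = false.
(P) alone gives P = true.
Every clause now holds.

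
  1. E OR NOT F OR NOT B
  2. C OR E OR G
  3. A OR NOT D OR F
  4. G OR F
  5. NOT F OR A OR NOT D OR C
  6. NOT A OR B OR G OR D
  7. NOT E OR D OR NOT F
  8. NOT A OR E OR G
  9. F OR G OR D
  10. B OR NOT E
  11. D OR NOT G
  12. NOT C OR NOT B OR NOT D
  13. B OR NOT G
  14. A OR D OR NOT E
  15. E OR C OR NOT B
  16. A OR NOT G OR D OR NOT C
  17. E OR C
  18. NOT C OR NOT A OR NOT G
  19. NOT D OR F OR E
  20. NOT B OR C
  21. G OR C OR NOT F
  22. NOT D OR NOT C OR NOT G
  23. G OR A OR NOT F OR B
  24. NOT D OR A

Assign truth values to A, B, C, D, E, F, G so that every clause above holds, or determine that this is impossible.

UNSATISFIABLE

Try G = true.
From the singleton clause (D), D = true.
From the singleton clause (B), B = true.
From the singleton clause (NOT C), C = false.
That conflicts with the unit clause (C).
Undo G and try G = false.
From the singleton clause (F), F = true.
From the singleton clause (C), C = true.
Try E = true.
From the singleton clause (D), D = true.
From the singleton clause (B), B = true.
That conflicts with the unit clause (NOT B).
Undo E and try E = false.
From the singleton clause (NOT B), B = false.
From the singleton clause (NOT A), A = false.
That conflicts with the unit clause (A).
Both values of E lead to a conflict.
Both values of G lead to a conflict.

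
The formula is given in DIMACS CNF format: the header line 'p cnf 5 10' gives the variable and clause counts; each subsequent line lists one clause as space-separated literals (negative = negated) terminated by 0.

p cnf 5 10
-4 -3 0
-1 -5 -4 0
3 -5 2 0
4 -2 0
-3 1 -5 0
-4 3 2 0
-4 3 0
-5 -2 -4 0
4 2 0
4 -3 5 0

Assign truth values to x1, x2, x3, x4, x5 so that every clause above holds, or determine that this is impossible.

Branch on x4: set x4 = False.
Unit clause (¬x2) forces x2 = False.
That conflicts with the unit clause (x2).
That branch fails; take x4 = True instead.
Unit clause (¬x3) forces x3 = False.
That conflicts with the unit clause (x3).
Neither x4 = True nor x4 = False works.

UNSATISFIABLE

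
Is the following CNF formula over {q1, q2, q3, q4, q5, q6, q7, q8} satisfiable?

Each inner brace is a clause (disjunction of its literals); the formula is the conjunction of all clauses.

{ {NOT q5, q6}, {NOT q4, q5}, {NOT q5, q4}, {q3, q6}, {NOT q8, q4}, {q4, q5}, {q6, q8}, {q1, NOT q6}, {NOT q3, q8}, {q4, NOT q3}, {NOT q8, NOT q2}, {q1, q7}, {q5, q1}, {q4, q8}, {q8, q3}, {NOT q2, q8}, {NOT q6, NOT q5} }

Unsatisfiable

Try q5 = false.
The clause (NOT q4) is unit, so q4 = false.
That conflicts with the unit clause (q4).
So q5 must be the other value — set q5 = true.
The clause (q6) is unit, so q6 = true.
That conflicts with the unit clause (NOT q6).
Either choice for q5 ends in contradiction.
No assignment satisfies every clause.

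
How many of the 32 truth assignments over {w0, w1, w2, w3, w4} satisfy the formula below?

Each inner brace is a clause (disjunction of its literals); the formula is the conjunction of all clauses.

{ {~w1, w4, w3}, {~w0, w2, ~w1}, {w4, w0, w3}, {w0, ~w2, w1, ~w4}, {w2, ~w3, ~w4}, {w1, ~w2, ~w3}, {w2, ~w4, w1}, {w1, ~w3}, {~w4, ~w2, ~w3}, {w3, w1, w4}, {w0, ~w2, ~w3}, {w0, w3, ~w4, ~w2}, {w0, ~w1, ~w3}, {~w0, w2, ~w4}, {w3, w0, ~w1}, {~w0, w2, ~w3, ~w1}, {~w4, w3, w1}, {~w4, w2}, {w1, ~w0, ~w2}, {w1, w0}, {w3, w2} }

There are 2^5 = 32 truth assignments over (w0, w1, w2, w3, w4).
Split on w2. With w2 = 1, the clauses containing w2 are satisfied and ~w2 drops from the rest; 2 of the 2^4 = 16 assignments to the other variables satisfy what remains.
With w2 = 0, by the same count on the reduced clause set, 0 assignments work.
Total: 2 + 0 = 2.

2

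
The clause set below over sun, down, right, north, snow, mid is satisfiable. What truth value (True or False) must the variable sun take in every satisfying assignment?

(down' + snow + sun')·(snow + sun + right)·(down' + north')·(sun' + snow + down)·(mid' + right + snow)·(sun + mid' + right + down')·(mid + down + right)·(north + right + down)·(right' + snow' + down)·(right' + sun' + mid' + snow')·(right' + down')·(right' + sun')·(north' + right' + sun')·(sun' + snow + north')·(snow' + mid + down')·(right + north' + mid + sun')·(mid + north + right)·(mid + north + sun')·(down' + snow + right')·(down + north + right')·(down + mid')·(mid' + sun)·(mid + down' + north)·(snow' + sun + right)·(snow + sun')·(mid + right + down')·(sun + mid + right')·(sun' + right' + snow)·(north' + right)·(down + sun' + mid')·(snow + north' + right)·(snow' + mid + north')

Suppose sun = 0.
From the singleton clause (mid'), mid = 0.
From the singleton clause (right'), right = 0.
From the singleton clause (snow), snow = 1.
That conflicts with the unit clause (snow').
So every satisfying assignment has sun = True.

True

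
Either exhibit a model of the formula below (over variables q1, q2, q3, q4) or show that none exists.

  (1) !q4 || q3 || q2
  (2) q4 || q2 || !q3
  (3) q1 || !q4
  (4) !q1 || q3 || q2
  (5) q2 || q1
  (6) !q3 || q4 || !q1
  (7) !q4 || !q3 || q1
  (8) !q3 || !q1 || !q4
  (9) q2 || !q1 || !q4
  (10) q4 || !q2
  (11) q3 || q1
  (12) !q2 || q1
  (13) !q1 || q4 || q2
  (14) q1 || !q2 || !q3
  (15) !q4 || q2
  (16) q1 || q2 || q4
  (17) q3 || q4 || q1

Try q1 = true.
Try q3 = false.
(q2) alone gives q2 = true.
(q4) alone gives q4 = true.
This assignment satisfies each clause.

q1=true,  q2=true,  q3=false,  q4=true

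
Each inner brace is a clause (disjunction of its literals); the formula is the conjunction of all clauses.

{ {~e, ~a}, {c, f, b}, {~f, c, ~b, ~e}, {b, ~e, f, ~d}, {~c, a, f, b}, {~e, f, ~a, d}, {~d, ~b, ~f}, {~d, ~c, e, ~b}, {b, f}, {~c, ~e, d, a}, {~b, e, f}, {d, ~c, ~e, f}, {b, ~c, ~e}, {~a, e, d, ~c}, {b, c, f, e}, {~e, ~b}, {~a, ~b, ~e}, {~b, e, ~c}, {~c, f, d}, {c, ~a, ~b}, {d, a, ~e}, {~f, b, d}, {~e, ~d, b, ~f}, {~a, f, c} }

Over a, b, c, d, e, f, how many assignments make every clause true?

There are 2^6 = 64 truth assignments over (a, b, c, d, e, f).
Split on e. With e = 1, the clauses containing e are satisfied and ~e drops from the rest; 0 of the 2^5 = 32 assignments to the other variables satisfy what remains.
With e = 0, by the same count on the reduced clause set, 5 assignments work.
(One model: a=F, b=F, c=F, d=T, e=F, f=T.)
Total: 0 + 5 = 5.

5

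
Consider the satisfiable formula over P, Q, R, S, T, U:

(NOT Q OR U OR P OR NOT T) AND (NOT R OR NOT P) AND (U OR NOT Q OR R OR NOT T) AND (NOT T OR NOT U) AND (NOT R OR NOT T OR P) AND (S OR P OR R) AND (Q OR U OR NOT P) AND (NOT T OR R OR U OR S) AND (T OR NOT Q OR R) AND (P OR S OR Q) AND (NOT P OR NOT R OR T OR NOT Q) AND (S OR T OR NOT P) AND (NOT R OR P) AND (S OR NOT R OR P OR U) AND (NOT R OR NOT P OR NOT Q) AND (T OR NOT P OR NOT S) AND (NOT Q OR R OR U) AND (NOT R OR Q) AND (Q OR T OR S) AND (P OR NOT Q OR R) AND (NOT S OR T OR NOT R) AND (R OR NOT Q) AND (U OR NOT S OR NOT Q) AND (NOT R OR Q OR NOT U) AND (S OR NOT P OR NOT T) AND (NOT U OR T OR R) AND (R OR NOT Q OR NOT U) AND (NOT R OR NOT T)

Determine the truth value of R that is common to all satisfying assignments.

Suppose R = true.
From the singleton clause (NOT P), P = false.
But (P) is also a unit clause — contradiction.
So every satisfying assignment has R = False.

False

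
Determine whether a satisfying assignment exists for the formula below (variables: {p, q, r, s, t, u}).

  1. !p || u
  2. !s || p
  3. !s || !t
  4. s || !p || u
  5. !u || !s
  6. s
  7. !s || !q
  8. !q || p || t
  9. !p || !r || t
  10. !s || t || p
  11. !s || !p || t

No

(s) alone gives s = true.
(p) alone gives p = true.
(u) alone gives u = true.
Now (!u) is unsatisfied and unit — conflict.
No assignment satisfies every clause.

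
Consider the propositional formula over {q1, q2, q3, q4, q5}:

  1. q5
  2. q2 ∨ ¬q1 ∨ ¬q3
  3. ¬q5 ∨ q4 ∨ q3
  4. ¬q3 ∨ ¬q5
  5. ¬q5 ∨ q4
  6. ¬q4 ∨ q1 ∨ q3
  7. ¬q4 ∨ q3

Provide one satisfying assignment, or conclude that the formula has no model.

(q5) alone gives q5 = True.
(¬q3) alone gives q3 = False.
(q4) alone gives q4 = True.
But (¬q4) is also a unit clause — contradiction.

UNSATISFIABLE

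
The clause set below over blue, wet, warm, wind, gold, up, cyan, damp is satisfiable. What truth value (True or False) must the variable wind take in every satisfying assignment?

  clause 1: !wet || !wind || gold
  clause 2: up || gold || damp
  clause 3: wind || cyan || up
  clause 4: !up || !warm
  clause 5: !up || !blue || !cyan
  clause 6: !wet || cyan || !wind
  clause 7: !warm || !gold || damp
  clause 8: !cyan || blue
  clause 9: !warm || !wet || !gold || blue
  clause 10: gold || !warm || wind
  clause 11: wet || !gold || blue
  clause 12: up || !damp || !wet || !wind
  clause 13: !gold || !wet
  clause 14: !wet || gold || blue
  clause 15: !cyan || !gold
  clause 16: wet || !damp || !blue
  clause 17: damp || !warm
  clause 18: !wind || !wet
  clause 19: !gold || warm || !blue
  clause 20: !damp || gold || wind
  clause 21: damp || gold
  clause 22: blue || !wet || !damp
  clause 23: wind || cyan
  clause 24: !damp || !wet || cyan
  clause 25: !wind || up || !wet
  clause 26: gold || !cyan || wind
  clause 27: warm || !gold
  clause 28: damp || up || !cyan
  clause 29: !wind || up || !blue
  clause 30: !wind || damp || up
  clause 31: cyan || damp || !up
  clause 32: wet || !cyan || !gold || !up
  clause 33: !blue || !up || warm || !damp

Suppose wind = false.
(cyan) alone gives cyan = true.
(blue) alone gives blue = true.
(!up) alone gives up = false.
(!gold) alone gives gold = false.
Now (gold) is unsatisfied and unit — conflict.
So every satisfying assignment has wind = True.

True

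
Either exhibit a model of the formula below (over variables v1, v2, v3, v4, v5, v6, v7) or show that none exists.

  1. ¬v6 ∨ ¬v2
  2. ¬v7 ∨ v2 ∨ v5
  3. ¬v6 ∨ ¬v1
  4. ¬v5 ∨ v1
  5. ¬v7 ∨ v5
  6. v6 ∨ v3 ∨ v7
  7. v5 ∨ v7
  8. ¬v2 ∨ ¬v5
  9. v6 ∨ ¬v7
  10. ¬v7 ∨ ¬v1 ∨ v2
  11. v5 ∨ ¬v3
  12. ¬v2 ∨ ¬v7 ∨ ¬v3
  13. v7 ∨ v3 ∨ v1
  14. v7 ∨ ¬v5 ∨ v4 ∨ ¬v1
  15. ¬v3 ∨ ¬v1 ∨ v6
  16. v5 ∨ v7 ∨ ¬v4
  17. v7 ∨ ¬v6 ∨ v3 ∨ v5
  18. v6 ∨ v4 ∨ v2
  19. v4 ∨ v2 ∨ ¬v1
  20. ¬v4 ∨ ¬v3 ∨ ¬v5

Branch on v6: set v6 = False.
The clause (¬v7) is unit, so v7 = False.
The clause (v3) is unit, so v3 = True.
The clause (v5) is unit, so v5 = True.
The clause (v1) is unit, so v1 = True.
Now (¬v1) is unsatisfied and unit — conflict.
Undo v6 and try v6 = True.
The clause (¬v2) is unit, so v2 = False.
The clause (¬v1) is unit, so v1 = False.
The clause (¬v5) is unit, so v5 = False.
The clause (¬v7) is unit, so v7 = False.
Now (v7) is unsatisfied and unit — conflict.
Both values of v6 lead to a conflict.

UNSATISFIABLE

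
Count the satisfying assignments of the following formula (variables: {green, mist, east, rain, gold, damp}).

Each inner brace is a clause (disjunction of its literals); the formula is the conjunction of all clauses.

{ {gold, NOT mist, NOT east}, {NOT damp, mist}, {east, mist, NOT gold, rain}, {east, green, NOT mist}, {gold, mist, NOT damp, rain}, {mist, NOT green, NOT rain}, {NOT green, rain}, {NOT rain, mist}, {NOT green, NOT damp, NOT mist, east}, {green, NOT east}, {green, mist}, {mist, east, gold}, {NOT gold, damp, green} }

4

There are 2^6 = 64 truth assignments over (green, mist, east, rain, gold, damp).
Split on gold. With gold = true, the clauses containing gold are satisfied and NOT gold drops from the rest; 3 of the 2^5 = 32 assignments to the other variables satisfy what remains.
With gold = false, by the same count on the reduced clause set, 1 assignment works.
(One model: green=T, mist=T, east=F, rain=T, gold=F, damp=F.)
Total: 3 + 1 = 4.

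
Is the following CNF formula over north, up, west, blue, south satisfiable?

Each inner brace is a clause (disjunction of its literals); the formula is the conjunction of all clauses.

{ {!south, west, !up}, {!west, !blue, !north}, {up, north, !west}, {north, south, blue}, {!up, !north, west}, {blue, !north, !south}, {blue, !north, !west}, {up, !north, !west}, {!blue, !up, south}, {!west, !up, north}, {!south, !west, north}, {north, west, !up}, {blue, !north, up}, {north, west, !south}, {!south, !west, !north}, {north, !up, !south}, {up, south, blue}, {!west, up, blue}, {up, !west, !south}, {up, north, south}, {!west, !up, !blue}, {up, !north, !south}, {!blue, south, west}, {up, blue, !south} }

Try south = false.
Try north = true.
Try west = false.
Unit clause (!up) forces up = false.
Unit clause (blue) forces blue = true.
Now (!blue) is unsatisfied and unit — conflict.
That branch fails; take west = true instead.
Unit clause (!blue) forces blue = false.
Now (blue) is unsatisfied and unit — conflict.
Either choice for west ends in contradiction.
That branch fails; take north = false instead.
Unit clause (blue) forces blue = true.
Unit clause (!up) forces up = false.
Now (up) is unsatisfied and unit — conflict.
Either choice for north ends in contradiction.
That branch fails; take south = true instead.
Try west = true.
Unit clause (north) forces north = true.
Now (!north) is unsatisfied and unit — conflict.
That branch fails; take west = false instead.
Unit clause (!up) forces up = false.
Unit clause (north) forces north = true.
Now (!north) is unsatisfied and unit — conflict.
Either choice for west ends in contradiction.
Either choice for south ends in contradiction.
No assignment satisfies every clause.

No, unsatisfiable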